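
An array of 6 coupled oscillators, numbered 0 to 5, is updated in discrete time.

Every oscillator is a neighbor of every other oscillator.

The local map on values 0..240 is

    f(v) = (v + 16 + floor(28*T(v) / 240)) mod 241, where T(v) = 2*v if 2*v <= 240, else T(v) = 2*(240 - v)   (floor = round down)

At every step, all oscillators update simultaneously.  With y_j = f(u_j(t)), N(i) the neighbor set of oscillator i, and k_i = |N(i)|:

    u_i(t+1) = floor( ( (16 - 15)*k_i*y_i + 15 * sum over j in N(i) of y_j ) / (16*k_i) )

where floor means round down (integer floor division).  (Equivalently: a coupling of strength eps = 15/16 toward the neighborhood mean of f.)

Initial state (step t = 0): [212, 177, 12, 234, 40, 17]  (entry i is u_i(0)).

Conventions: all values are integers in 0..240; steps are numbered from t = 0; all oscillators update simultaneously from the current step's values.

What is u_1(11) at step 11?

Answer: u_1(11) = 140

Derivation:
t=0: [212, 177, 12, 234, 40, 17]
t=1: [79, 83, 105, 107, 101, 104]
t=2: [137, 136, 133, 132, 133, 133]
t=3: [173, 173, 174, 174, 174, 174]
t=4: [204, 204, 204, 204, 204, 204]
t=5: [228, 228, 228, 228, 228, 228]
t=6: [5, 5, 5, 5, 5, 5]
t=7: [22, 22, 22, 22, 22, 22]
t=8: [43, 43, 43, 43, 43, 43]
t=9: [69, 69, 69, 69, 69, 69]
t=10: [101, 101, 101, 101, 101, 101]
t=11: [140, 140, 140, 140, 140, 140]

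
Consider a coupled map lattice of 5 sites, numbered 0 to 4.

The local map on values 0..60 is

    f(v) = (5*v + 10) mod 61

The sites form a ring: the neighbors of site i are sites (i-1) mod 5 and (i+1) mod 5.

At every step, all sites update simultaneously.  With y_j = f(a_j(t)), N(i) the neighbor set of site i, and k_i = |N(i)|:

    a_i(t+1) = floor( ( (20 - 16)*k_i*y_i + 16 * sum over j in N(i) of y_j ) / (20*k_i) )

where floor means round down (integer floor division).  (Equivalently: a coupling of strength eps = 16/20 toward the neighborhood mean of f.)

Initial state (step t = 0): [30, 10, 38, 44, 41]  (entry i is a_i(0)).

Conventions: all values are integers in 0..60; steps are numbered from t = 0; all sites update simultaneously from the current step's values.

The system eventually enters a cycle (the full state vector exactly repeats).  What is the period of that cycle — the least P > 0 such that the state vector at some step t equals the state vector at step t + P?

Answer: 15
Key observation: The state at step 61, [46, 35, 47, 47, 35], reappears at step 76 — and no state repeats earlier — so the cycle the system enters has period 15.

Derivation:
t=0: [30, 10, 38, 44, 41]
t=1: [44, 34, 46, 29, 40]
t=2: [43, 53, 47, 40, 37]
t=3: [25, 23, 23, 10, 30]
t=4: [19, 7, 25, 28, 36]
t=5: [29, 31, 31, 13, 30]
t=6: [39, 39, 31, 35, 26]
t=7: [20, 30, 18, 24, 13]
t=8: [30, 42, 26, 22, 25]
t=9: [27, 29, 42, 24, 41]
t=10: [30, 30, 23, 29, 18]
t=11: [38, 24, 29, 23, 36]
t=12: [9, 21, 11, 16, 9]
t=13: [54, 34, 34, 29, 44]
t=14: [49, 49, 48, 48, 37]
t=15: [11, 9, 8, 8, 9]
t=16: [44, 32, 52, 52, 32]
t=17: [47, 38, 34, 34, 38]
t=18: [13, 27, 41, 41, 27]
t=19: [21, 23, 28, 28, 23]
t=20: [13, 33, 18, 18, 33]
t=21: [45, 31, 44, 44, 31]
t=22: [44, 48, 45, 45, 48]
t=23: [14, 40, 33, 33, 40]
t=24: [25, 34, 42, 42, 34]
t=25: [49, 31, 45, 45, 31]
t=26: [36, 33, 48, 48, 33]
t=27: [43, 15, 24, 24, 15]
t=28: [27, 24, 14, 14, 24]
t=29: [11, 18, 14, 14, 18]
t=30: [32, 17, 27, 27, 17]
t=31: [36, 35, 27, 27, 35]
t=32: [3, 12, 14, 14, 12]
t=33: [12, 19, 15, 15, 19]
t=34: [37, 22, 32, 32, 22]
t=35: [49, 35, 52, 52, 35]
t=36: [3, 15, 16, 16, 15]
t=37: [24, 26, 27, 27, 26]
t=38: [16, 16, 21, 21, 16]
t=39: [29, 39, 44, 44, 39]
t=40: [24, 36, 37, 37, 36]
t=41: [7, 9, 10, 10, 9]
t=42: [53, 53, 58, 58, 53]
t=43: [31, 41, 46, 46, 41]
t=44: [34, 46, 47, 47, 46]
t=45: [57, 35, 23, 23, 35]
t=46: [11, 22, 2, 2, 22]
t=47: [48, 21, 35, 35, 21]
t=48: [44, 14, 22, 22, 14]
t=49: [24, 46, 43, 43, 46]
t=50: [47, 31, 48, 48, 31]
t=51: [34, 11, 20, 20, 11]
t=52: [14, 43, 31, 31, 43]
t=53: [37, 33, 42, 42, 33]
t=54: [44, 30, 43, 43, 30]
t=55: [39, 43, 40, 40, 43]
t=56: [38, 28, 33, 33, 28]
t=57: [25, 33, 43, 43, 33]
t=58: [45, 32, 46, 46, 32]
t=59: [48, 53, 53, 53, 53]
t=60: [26, 21, 31, 31, 21]
t=61: [46, 35, 47, 47, 35]
t=62: [13, 23, 1, 1, 23]
t=63: [5, 12, 10, 10, 12]
t=64: [14, 39, 39, 39, 39]
t=65: [21, 20, 22, 22, 20]
t=66: [50, 55, 55, 55, 55]
t=67: [36, 31, 41, 41, 31]
t=68: [35, 24, 36, 36, 24]
t=69: [6, 5, 7, 7, 5]
t=70: [36, 41, 41, 41, 41]
t=71: [27, 22, 32, 32, 22]
t=72: [51, 40, 52, 52, 40]
t=73: [25, 24, 26, 26, 24]
t=74: [9, 14, 14, 14, 14]
t=75: [26, 33, 19, 19, 33]
t=76: [46, 35, 47, 47, 35]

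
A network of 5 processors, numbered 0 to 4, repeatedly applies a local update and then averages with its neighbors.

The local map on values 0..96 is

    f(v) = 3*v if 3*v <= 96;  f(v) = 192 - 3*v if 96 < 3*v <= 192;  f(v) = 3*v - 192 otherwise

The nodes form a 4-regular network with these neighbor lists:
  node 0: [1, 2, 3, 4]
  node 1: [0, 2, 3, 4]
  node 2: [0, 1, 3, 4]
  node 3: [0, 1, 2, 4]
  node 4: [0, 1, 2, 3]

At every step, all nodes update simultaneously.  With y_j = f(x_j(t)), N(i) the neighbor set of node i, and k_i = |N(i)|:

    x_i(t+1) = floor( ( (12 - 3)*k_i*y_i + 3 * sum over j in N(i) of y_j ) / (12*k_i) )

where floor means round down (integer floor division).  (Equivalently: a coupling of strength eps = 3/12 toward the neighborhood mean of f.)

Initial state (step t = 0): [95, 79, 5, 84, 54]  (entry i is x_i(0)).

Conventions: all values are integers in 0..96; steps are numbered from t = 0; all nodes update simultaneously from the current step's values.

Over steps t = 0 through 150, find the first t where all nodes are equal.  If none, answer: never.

Simulating step by step:
t=0: [95, 79, 5, 84, 54]  (not all equal)
t=1: [79, 46, 25, 56, 35]  (not all equal)
t=2: [48, 54, 69, 34, 77]  (not all equal)
t=3: [46, 34, 24, 75, 40]  (not all equal)
t=4: [57, 81, 69, 42, 69]  (not all equal)
t=5: [24, 45, 20, 55, 20]  (not all equal)
t=6: [66, 56, 58, 35, 58]  (not all equal)
t=7: [13, 26, 21, 69, 21]  (not all equal)
t=8: [42, 69, 59, 26, 59]  (not all equal)
t=9: [57, 22, 22, 65, 22]  (not all equal)
t=10: [28, 59, 59, 15, 59]  (not all equal)
t=11: [68, 21, 21, 41, 21]  (not all equal)
t=12: [25, 60, 60, 64, 60]  (not all equal)
t=13: [58, 15, 15, 6, 15]  (not all equal)
t=14: [23, 41, 41, 23, 41]  (not all equal)
t=15: [69, 69, 69, 69, 69]  (all equal)

Answer: 15
Key observation: Synchronization is absorbing here: once all nodes are equal they stay equal, and step 15 is the first all-equal step.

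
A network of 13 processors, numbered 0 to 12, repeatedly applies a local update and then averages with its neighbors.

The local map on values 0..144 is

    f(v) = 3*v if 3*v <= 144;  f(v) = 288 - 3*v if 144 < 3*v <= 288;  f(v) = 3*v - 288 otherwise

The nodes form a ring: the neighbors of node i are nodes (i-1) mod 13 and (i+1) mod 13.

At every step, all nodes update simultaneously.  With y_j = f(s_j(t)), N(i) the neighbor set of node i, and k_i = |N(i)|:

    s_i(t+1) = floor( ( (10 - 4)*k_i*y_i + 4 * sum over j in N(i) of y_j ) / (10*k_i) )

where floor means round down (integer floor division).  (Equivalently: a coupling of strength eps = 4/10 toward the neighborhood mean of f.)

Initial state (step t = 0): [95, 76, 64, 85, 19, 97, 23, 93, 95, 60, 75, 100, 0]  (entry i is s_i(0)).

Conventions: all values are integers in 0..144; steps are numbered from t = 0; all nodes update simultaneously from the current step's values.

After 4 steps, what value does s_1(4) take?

Simulating step by step:
t=0: [95, 76, 64, 85, 19, 97, 23, 93, 95, 60, 75, 100, 0]
t=1: [13, 55, 76, 50, 41, 27, 43, 19, 25, 78, 61, 19, 3]
t=2: [49, 93, 88, 119, 117, 99, 105, 75, 67, 68, 85, 57, 24]
t=3: [100, 38, 30, 58, 53, 23, 30, 60, 81, 74, 60, 91, 94]
t=4: [31, 88, 99, 112, 114, 85, 89, 91, 61, 70, 81, 31, 9]

Answer: s_1(4) = 88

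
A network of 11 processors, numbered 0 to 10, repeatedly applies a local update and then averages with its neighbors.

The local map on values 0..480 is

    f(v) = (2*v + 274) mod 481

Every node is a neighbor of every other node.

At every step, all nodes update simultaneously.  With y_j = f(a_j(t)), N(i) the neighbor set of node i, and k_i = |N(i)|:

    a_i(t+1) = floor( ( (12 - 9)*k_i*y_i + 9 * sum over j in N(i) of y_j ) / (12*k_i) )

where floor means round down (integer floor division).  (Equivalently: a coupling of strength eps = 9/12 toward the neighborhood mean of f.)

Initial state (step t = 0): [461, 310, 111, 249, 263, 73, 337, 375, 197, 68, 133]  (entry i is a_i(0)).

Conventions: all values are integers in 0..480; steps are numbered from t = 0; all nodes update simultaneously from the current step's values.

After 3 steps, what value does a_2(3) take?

Answer: a_2(3) = 417

Derivation:
t=0: [461, 310, 111, 249, 263, 73, 337, 375, 197, 68, 133]
t=1: [256, 288, 218, 266, 271, 289, 297, 226, 248, 287, 226]
t=2: [313, 324, 300, 316, 318, 324, 327, 302, 310, 324, 302]
t=3: [421, 425, 417, 422, 423, 425, 426, 417, 420, 425, 417]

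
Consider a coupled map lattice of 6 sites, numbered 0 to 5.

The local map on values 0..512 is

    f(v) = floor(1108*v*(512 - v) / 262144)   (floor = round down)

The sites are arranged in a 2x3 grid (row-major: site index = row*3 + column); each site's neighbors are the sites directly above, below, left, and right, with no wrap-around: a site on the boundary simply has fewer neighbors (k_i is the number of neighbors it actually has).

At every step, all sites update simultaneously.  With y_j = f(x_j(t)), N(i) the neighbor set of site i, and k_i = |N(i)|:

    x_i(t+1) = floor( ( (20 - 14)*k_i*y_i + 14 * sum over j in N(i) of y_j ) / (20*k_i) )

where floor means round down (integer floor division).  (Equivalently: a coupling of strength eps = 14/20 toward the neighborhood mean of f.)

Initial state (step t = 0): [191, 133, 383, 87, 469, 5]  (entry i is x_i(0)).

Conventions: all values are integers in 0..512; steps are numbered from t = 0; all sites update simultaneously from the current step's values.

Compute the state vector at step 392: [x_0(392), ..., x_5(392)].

Answer: [275, 275, 275, 275, 275, 275]
Key observation: The state at step 5, [275, 275, 275, 275, 275, 275], reappears at step 6: the system is in a cycle of period 1 from step 5 on.  Therefore the state at step 392 equals the state at step 5 + ((392 - 5) mod 1) = 5, which is [275, 275, 275, 275, 275, 275].

Derivation:
t=0: [191, 133, 383, 87, 469, 5]
t=1: [206, 192, 140, 167, 113, 105]
t=2: [255, 235, 219, 232, 216, 197]
t=3: [274, 273, 269, 273, 270, 267]
t=4: [275, 275, 275, 275, 275, 276]
t=5: [275, 275, 275, 275, 275, 275]
t=6: [275, 275, 275, 275, 275, 275]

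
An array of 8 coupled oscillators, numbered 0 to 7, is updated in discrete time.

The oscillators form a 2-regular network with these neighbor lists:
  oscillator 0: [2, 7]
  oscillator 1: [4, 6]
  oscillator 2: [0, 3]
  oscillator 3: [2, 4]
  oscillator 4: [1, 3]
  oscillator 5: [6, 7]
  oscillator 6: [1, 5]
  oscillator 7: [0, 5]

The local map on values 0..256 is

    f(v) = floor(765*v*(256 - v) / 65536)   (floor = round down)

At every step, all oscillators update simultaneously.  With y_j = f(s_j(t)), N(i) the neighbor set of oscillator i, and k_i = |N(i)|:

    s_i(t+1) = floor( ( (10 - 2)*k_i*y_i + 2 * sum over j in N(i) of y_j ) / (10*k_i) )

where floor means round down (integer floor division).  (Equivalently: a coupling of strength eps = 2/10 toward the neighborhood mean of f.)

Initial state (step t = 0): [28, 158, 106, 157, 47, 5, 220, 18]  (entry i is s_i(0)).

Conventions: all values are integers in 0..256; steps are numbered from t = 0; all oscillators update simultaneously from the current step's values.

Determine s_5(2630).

Answer: s_5(2630) = 168
Key observation: The state at step 19, [171, 170, 171, 170, 170, 171, 171, 172], reappears at step 21: the system is in a cycle of period 2 from step 19 on.  Therefore the state at step 2630 equals the state at step 19 + ((2630 - 19) mod 2) = 20, which is [168, 169, 169, 169, 170, 168, 169, 168].

Derivation:
t=0: [28, 158, 106, 157, 47, 5, 220, 18]
t=1: [82, 164, 173, 174, 127, 25, 93, 48]
t=2: [161, 177, 166, 168, 187, 82, 165, 116]
t=3: [178, 162, 174, 170, 153, 169, 172, 185]
t=4: [161, 176, 166, 170, 181, 168, 169, 155]
t=5: [178, 164, 174, 169, 159, 172, 170, 180]
t=6: [162, 175, 166, 171, 178, 167, 170, 160]
t=7: [176, 165, 173, 168, 163, 173, 169, 178]
t=8: [164, 174, 167, 171, 175, 166, 171, 162]
t=9: [175, 166, 172, 169, 165, 173, 169, 176]
t=10: [165, 173, 168, 171, 174, 167, 170, 164]
t=11: [174, 167, 172, 169, 166, 173, 170, 175]
t=12: [166, 172, 168, 171, 173, 167, 170, 165]
t=13: [173, 168, 171, 169, 167, 172, 170, 174]
t=14: [167, 171, 169, 171, 172, 168, 170, 166]
t=15: [172, 169, 171, 169, 168, 172, 170, 173]
t=16: [168, 171, 169, 170, 171, 168, 169, 167]
t=17: [172, 169, 171, 170, 169, 172, 170, 172]
t=18: [168, 170, 169, 170, 170, 168, 169, 168]
t=19: [171, 170, 171, 170, 170, 171, 171, 172]
t=20: [168, 169, 169, 169, 170, 168, 169, 168]
t=21: [171, 170, 171, 170, 170, 171, 171, 172]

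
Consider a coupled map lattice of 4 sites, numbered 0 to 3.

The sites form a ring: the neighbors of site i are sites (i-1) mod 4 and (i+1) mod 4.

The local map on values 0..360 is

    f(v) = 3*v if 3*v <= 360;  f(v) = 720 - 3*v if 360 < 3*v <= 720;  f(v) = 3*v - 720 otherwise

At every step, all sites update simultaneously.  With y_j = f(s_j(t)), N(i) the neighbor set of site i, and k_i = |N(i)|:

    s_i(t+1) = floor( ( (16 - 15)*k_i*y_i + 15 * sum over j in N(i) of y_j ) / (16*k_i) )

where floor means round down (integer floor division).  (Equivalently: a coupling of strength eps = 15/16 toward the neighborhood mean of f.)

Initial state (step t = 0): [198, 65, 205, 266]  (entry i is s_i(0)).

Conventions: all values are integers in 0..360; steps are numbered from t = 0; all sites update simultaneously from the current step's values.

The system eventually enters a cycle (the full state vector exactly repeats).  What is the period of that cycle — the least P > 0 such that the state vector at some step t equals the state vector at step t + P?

Answer: 24
Key observation: The state at step 15, [147, 110, 147, 110], reappears at step 39 — and no state repeats earlier — so the cycle the system enters has period 24.

Derivation:
t=0: [198, 65, 205, 266]
t=1: [135, 120, 134, 113]
t=2: [347, 319, 347, 317]
t=3: [239, 315, 239, 315]
t=4: [211, 16, 211, 16]
t=5: [50, 84, 50, 84]
t=6: [245, 156, 245, 156]
t=7: [237, 29, 237, 29]
t=8: [82, 13, 82, 13]
t=9: [51, 233, 51, 233]
t=10: [29, 144, 29, 144]
t=11: [275, 99, 275, 99]
t=12: [285, 117, 285, 117]
t=13: [337, 148, 337, 148]
t=14: [276, 290, 276, 290]
t=15: [147, 110, 147, 110]
t=16: [326, 282, 326, 282]
t=17: [134, 249, 134, 249]
t=18: [45, 299, 45, 299]
t=19: [174, 137, 174, 137]
t=20: [302, 204, 302, 204]
t=21: [112, 181, 112, 181]
t=22: [186, 326, 186, 326]
t=23: [252, 168, 252, 168]
t=24: [204, 47, 204, 47]
t=25: [138, 110, 138, 110]
t=26: [328, 307, 328, 307]
t=27: [204, 260, 204, 260]
t=28: [63, 105, 63, 105]
t=29: [307, 196, 307, 196]
t=30: [136, 196, 136, 196]
t=31: [143, 300, 143, 300]
t=32: [186, 284, 186, 284]
t=33: [133, 160, 133, 160]
t=34: [245, 315, 245, 315]
t=35: [211, 28, 211, 28]
t=36: [84, 86, 84, 86]
t=37: [257, 252, 257, 252]
t=38: [36, 50, 36, 50]
t=39: [147, 110, 147, 110]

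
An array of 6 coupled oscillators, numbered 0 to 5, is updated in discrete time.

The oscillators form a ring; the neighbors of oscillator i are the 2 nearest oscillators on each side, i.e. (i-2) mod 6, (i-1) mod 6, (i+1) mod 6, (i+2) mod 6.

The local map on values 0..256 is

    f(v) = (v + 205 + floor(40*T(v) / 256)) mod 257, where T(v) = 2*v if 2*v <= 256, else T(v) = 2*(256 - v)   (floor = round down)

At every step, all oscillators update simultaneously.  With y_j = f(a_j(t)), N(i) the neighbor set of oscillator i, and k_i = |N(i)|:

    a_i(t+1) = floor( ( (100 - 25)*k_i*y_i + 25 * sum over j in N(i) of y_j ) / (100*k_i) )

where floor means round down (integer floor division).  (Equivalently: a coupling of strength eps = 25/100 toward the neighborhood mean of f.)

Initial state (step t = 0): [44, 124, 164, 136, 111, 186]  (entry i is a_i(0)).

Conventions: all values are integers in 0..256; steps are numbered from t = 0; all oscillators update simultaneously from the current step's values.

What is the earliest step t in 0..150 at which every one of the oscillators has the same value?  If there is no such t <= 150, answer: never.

Answer: 22
Key observation: Synchronization is absorbing here: once all oscillators are equal they stay equal, and step 22 is the first all-equal step.

Derivation:
t=0: [44, 124, 164, 136, 111, 186]  (not all equal)
t=1: [34, 108, 125, 121, 96, 136]  (not all equal)
t=2: [211, 103, 116, 104, 92, 123]  (not all equal)
t=3: [152, 91, 100, 85, 80, 107]  (not all equal)
t=4: [116, 72, 78, 62, 62, 85]  (not all equal)
t=5: [86, 46, 50, 33, 36, 56]  (not all equal)
t=6: [63, 27, 45, 204, 210, 51]  (not all equal)
t=7: [49, 193, 43, 153, 142, 48]  (not all equal)
t=8: [27, 130, 29, 118, 103, 35]  (not all equal)
t=9: [223, 139, 216, 119, 114, 221]  (not all equal)
t=10: [171, 132, 163, 113, 112, 165]  (not all equal)
t=11: [139, 121, 133, 102, 103, 134]  (not all equal)
t=12: [119, 107, 113, 87, 89, 114]  (not all equal)
t=13: [99, 88, 91, 68, 70, 92]  (not all equal)
t=14: [72, 62, 63, 42, 44, 64]  (not all equal)
t=15: [37, 28, 27, 8, 10, 28]  (not all equal)
t=16: [248, 240, 237, 220, 222, 238]  (not all equal)
t=17: [195, 192, 189, 181, 182, 190]  (not all equal)
t=18: [160, 159, 156, 153, 154, 157]  (not all equal)
t=19: [137, 136, 135, 133, 133, 135]  (not all equal)
t=20: [121, 120, 120, 119, 119, 120]  (not all equal)
t=21: [105, 105, 104, 104, 104, 104]  (not all equal)
t=22: [84, 84, 84, 84, 84, 84]  (all equal)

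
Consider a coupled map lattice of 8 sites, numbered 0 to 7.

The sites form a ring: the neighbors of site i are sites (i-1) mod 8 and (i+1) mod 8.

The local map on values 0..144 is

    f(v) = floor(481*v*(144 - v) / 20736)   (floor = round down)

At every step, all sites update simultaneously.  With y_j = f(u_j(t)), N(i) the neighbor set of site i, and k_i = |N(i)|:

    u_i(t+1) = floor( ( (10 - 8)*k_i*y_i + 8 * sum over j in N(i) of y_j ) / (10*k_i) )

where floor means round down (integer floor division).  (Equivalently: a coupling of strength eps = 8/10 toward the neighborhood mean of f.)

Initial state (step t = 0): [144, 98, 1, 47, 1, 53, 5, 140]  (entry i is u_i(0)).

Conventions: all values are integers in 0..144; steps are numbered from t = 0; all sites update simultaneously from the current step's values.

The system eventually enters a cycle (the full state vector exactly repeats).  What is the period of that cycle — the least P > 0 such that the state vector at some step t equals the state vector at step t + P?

Answer: 4
Key observation: The state at step 9, [120, 120, 120, 120, 120, 120, 120, 120], reappears at step 13 — and no state repeats earlier — so the cycle the system enters has period 4.

Derivation:
t=0: [144, 98, 1, 47, 1, 53, 5, 140]
t=1: [46, 22, 84, 23, 87, 29, 52, 8]
t=2: [55, 100, 73, 105, 79, 105, 62, 90]
t=3: [108, 113, 102, 114, 99, 113, 105, 114]
t=4: [82, 91, 83, 96, 84, 95, 82, 89]
t=5: [113, 115, 110, 114, 108, 114, 111, 116]
t=6: [77, 82, 79, 86, 81, 85, 78, 81]
t=7: [117, 118, 116, 117, 116, 118, 117, 118]
t=8: [71, 73, 72, 74, 72, 73, 71, 72]
t=9: [120, 120, 120, 120, 120, 120, 120, 120]
t=10: [66, 66, 66, 66, 66, 66, 66, 66]
t=11: [119, 119, 119, 119, 119, 119, 119, 119]
t=12: [69, 69, 69, 69, 69, 69, 69, 69]
t=13: [120, 120, 120, 120, 120, 120, 120, 120]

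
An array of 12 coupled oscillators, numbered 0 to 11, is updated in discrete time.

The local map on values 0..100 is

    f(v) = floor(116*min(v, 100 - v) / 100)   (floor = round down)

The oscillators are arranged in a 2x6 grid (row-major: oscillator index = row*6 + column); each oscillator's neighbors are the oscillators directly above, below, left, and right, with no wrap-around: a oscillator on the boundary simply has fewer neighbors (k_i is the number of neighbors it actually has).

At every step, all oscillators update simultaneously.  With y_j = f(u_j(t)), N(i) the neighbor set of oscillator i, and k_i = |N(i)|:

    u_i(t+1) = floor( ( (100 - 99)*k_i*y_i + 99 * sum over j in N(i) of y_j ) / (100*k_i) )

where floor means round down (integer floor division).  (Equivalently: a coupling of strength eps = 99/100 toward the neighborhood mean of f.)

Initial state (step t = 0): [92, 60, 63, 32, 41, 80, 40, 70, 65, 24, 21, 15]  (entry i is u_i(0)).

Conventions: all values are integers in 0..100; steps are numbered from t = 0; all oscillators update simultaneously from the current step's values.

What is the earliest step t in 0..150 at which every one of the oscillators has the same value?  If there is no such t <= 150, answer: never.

Answer: never
Key observation: The state at step 9 reappears at step 11 — the system is in a cycle of period 2 from step 9 on.  No step 0..11 is synchronized, and the cycle repeats forever, so no step up to 150 (or ever) has all oscillators equal.

Derivation:
t=0: [92, 60, 63, 32, 41, 80, 40, 70, 65, 24, 21, 15]  (not all equal)
t=1: [45, 28, 41, 38, 28, 31, 21, 43, 34, 33, 30, 23]  (not all equal)
t=2: [28, 49, 38, 39, 37, 29, 50, 31, 44, 38, 32, 34]  (not all equal)
t=3: [56, 37, 50, 43, 38, 40, 33, 54, 41, 44, 41, 35]  (not all equal)
t=4: [40, 53, 46, 50, 47, 42, 51, 42, 53, 47, 45, 46]  (not all equal)
t=5: [54, 49, 55, 53, 52, 53, 47, 54, 51, 54, 53, 50]  (not all equal)
t=6: [54, 52, 55, 53, 54, 56, 53, 55, 52, 54, 55, 54]  (not all equal)
t=7: [54, 52, 54, 52, 52, 52, 52, 54, 52, 53, 52, 51]  (not all equal)
t=8: [54, 53, 54, 54, 55, 55, 53, 54, 53, 54, 55, 55]  (not all equal)
t=9: [53, 53, 53, 52, 52, 52, 53, 53, 53, 53, 52, 52]  (not all equal)
t=10: [54, 54, 54, 54, 55, 55, 54, 54, 54, 54, 54, 55]  (not all equal)
t=11: [53, 53, 53, 52, 52, 52, 53, 53, 53, 53, 52, 52]  (not all equal)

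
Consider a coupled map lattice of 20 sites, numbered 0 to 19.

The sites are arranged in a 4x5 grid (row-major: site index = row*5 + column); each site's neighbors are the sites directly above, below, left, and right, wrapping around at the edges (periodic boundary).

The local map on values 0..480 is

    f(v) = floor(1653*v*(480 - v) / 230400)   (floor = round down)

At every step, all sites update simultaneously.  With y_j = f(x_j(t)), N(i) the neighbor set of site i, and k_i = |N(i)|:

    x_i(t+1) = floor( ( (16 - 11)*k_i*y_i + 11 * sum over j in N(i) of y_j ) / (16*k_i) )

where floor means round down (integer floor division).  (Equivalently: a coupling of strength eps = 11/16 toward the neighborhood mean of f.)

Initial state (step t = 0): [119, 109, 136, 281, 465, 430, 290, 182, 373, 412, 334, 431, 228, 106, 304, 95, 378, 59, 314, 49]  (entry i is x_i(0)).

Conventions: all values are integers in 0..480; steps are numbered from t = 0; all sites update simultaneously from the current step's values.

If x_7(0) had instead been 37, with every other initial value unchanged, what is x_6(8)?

Simulating step by step:
t=0: [119, 109, 136, 281, 465, 430, 290, 37, 373, 412, 334, 431, 228, 106, 304, 95, 378, 59, 314, 49]
t=1: [226, 316, 274, 304, 197, 263, 245, 282, 261, 212, 272, 293, 254, 338, 288, 268, 237, 295, 290, 230]
t=2: [401, 397, 391, 396, 401, 409, 399, 406, 391, 404, 402, 405, 391, 384, 393, 409, 397, 401, 386, 403]
t=3: [222, 235, 235, 243, 226, 220, 222, 235, 238, 228, 220, 229, 236, 254, 236, 221, 226, 241, 244, 230]
t=4: [410, 411, 413, 412, 411, 410, 411, 412, 412, 411, 410, 411, 412, 412, 411, 410, 411, 412, 412, 411]
t=5: [204, 202, 200, 200, 203, 204, 203, 200, 201, 203, 204, 203, 201, 201, 203, 204, 203, 200, 201, 203]
t=6: [402, 402, 401, 401, 402, 403, 402, 401, 401, 402, 403, 402, 401, 402, 402, 403, 402, 401, 401, 402]
t=7: [223, 224, 226, 226, 224, 223, 224, 226, 225, 224, 222, 224, 225, 225, 223, 223, 224, 226, 225, 224]
t=8: [411, 411, 411, 411, 411, 410, 411, 411, 411, 411, 410, 410, 411, 411, 410, 410, 411, 411, 411, 411]

Answer: x_6(8) = 411
Key observation: This trace re-runs the system from the modified initial state.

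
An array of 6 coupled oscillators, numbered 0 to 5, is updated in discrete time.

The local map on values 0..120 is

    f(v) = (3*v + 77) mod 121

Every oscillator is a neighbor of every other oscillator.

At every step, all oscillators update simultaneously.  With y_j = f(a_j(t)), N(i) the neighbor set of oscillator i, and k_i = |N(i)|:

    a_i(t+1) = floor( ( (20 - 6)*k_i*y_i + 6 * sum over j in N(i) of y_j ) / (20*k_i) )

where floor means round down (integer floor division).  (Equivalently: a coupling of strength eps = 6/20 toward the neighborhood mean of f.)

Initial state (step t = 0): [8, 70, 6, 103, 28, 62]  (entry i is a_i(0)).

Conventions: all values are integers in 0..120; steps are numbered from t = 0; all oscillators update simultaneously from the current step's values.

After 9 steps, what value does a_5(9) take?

Simulating step by step:
t=0: [8, 70, 6, 103, 28, 62]
t=1: [84, 48, 80, 34, 45, 32]
t=2: [83, 91, 75, 64, 86, 61]
t=3: [77, 92, 61, 40, 82, 34]
t=4: [66, 95, 36, 73, 76, 61]
t=5: [42, 97, 62, 55, 61, 32]
t=6: [63, 13, 24, 10, 22, 43]
t=7: [38, 97, 40, 91, 37, 77]
t=8: [68, 26, 72, 92, 66, 65]
t=9: [42, 39, 50, 88, 39, 37]

Answer: a_5(9) = 37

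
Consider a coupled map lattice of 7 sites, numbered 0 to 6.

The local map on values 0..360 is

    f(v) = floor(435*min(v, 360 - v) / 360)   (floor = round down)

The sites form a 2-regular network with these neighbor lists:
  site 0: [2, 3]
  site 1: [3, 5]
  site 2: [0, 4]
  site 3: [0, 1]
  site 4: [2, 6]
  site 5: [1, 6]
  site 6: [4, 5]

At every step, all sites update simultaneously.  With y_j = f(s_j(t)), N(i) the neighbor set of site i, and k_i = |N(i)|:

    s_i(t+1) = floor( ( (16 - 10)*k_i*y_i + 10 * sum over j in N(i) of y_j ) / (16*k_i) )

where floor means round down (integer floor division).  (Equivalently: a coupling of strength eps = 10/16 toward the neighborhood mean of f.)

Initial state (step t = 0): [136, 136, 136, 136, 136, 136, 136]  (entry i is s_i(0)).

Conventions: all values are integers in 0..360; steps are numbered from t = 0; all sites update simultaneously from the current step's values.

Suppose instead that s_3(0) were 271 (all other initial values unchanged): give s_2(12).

Answer: s_2(12) = 180
Key observation: This trace re-runs the system from the modified initial state.

Derivation:
t=0: [136, 136, 136, 271, 136, 136, 136]
t=1: [146, 146, 164, 142, 164, 164, 164]
t=2: [181, 181, 191, 174, 198, 191, 198]
t=3: [210, 210, 204, 213, 197, 204, 197]
t=4: [181, 181, 188, 179, 193, 188, 193]
t=5: [213, 213, 207, 216, 202, 207, 202]
t=6: [178, 178, 183, 175, 188, 183, 188]
t=7: [213, 213, 211, 213, 208, 211, 208]
t=8: [177, 177, 180, 177, 182, 180, 182]
t=9: [214, 214, 215, 213, 215, 215, 215]
t=10: [176, 176, 175, 176, 175, 175, 175]
t=11: [211, 211, 211, 212, 211, 211, 211]
t=12: [179, 179, 180, 179, 180, 180, 180]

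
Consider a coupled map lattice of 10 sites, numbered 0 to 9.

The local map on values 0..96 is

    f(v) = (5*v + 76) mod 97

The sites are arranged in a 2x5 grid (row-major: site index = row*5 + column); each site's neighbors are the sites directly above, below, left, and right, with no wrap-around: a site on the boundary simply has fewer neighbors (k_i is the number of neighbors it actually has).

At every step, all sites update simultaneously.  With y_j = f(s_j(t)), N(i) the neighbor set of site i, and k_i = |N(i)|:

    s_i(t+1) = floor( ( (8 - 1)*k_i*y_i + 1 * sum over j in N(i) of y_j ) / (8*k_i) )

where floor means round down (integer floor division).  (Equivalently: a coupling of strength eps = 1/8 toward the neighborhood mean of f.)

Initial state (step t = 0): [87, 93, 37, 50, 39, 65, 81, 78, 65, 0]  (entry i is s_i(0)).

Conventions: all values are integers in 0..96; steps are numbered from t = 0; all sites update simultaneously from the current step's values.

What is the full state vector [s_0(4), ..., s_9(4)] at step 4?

Simulating step by step:
t=0: [87, 93, 37, 50, 39, 65, 81, 78, 65, 0]
t=1: [27, 56, 65, 37, 74, 18, 87, 75, 19, 72]
t=2: [23, 59, 19, 64, 57, 63, 30, 59, 72, 50]
t=3: [87, 78, 71, 15, 63, 10, 34, 76, 47, 38]
t=4: [29, 73, 45, 50, 10, 30, 52, 64, 25, 64]

Answer: [29, 73, 45, 50, 10, 30, 52, 64, 25, 64]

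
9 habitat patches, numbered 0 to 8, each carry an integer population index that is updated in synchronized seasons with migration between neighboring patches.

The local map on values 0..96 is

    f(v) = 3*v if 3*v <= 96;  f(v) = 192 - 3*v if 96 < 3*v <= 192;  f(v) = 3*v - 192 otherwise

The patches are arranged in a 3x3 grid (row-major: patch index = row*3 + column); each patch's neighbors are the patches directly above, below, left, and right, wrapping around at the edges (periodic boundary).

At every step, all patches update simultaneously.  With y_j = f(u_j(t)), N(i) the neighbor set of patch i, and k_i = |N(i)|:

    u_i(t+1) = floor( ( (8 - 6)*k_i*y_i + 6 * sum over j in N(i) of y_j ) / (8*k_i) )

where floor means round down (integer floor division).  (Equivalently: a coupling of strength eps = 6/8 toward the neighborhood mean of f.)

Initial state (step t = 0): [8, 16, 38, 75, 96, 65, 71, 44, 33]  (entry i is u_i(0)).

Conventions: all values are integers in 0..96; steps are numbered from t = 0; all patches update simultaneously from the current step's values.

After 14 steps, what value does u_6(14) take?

Answer: u_6(14) = 72

Derivation:
t=0: [8, 16, 38, 75, 96, 65, 71, 44, 33]
t=1: [39, 60, 51, 35, 51, 57, 44, 63, 53]
t=2: [55, 32, 36, 58, 32, 42, 52, 27, 31]
t=3: [50, 78, 73, 46, 72, 71, 50, 80, 73]
t=4: [41, 36, 31, 37, 36, 30, 42, 37, 32]
t=5: [78, 82, 86, 78, 84, 88, 77, 82, 85]
t=6: [48, 55, 59, 50, 56, 61, 47, 54, 59]
t=7: [37, 28, 22, 35, 26, 20, 38, 29, 23]
t=8: [79, 79, 71, 77, 79, 71, 80, 79, 71]
t=9: [39, 40, 30, 39, 39, 28, 40, 41, 30]
t=10: [76, 75, 82, 76, 75, 82, 75, 75, 81]
t=11: [38, 37, 46, 38, 37, 46, 37, 36, 45]
t=12: [74, 75, 64, 74, 75, 64, 75, 77, 65]
t=13: [25, 27, 12, 25, 27, 12, 27, 28, 14]
t=14: [69, 72, 52, 69, 72, 52, 72, 74, 54]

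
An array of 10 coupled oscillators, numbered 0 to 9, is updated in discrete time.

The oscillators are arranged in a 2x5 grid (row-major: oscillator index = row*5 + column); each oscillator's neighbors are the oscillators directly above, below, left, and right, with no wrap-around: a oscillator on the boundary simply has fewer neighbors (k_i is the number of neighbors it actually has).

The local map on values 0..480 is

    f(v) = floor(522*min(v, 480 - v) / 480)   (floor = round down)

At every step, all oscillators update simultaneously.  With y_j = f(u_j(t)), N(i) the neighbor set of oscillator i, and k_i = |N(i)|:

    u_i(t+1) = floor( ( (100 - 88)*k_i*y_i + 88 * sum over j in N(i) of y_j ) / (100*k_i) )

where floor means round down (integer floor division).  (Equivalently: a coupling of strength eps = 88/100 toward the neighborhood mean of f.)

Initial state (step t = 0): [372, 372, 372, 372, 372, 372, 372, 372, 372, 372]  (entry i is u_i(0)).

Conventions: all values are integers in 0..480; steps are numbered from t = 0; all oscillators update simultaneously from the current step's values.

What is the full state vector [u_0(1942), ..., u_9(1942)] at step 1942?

Simulating step by step:
t=0: [372, 372, 372, 372, 372, 372, 372, 372, 372, 372]
t=1: [117, 117, 117, 117, 117, 117, 117, 117, 117, 117]
t=2: [127, 127, 127, 127, 127, 127, 127, 127, 127, 127]
t=3: [138, 138, 138, 138, 138, 138, 138, 138, 138, 138]
t=4: [150, 150, 150, 150, 150, 150, 150, 150, 150, 150]
t=5: [163, 163, 163, 163, 163, 163, 163, 163, 163, 163]
t=6: [177, 177, 177, 177, 177, 177, 177, 177, 177, 177]
t=7: [192, 192, 192, 192, 192, 192, 192, 192, 192, 192]
t=8: [208, 208, 208, 208, 208, 208, 208, 208, 208, 208]
t=9: [226, 226, 226, 226, 226, 226, 226, 226, 226, 226]
t=10: [245, 245, 245, 245, 245, 245, 245, 245, 245, 245]
t=11: [255, 255, 255, 255, 255, 255, 255, 255, 255, 255]
t=12: [244, 244, 244, 244, 244, 244, 244, 244, 244, 244]
t=13: [256, 256, 256, 256, 256, 256, 256, 256, 256, 256]
t=14: [243, 243, 243, 243, 243, 243, 243, 243, 243, 243]
t=15: [257, 257, 257, 257, 257, 257, 257, 257, 257, 257]
t=16: [242, 242, 242, 242, 242, 242, 242, 242, 242, 242]
t=17: [258, 258, 258, 258, 258, 258, 258, 258, 258, 258]
t=18: [241, 241, 241, 241, 241, 241, 241, 241, 241, 241]
t=19: [259, 259, 259, 259, 259, 259, 259, 259, 259, 259]
t=20: [240, 240, 240, 240, 240, 240, 240, 240, 240, 240]
t=21: [261, 261, 261, 261, 261, 261, 261, 261, 261, 261]
t=22: [238, 238, 238, 238, 238, 238, 238, 238, 238, 238]
t=23: [258, 258, 258, 258, 258, 258, 258, 258, 258, 258]

Answer: [238, 238, 238, 238, 238, 238, 238, 238, 238, 238]
Key observation: The state at step 17, [258, 258, 258, 258, 258, 258, 258, 258, 258, 258], reappears at step 23: the system is in a cycle of period 6 from step 17 on.  Therefore the state at step 1942 equals the state at step 17 + ((1942 - 17) mod 6) = 22, which is [238, 238, 238, 238, 238, 238, 238, 238, 238, 238].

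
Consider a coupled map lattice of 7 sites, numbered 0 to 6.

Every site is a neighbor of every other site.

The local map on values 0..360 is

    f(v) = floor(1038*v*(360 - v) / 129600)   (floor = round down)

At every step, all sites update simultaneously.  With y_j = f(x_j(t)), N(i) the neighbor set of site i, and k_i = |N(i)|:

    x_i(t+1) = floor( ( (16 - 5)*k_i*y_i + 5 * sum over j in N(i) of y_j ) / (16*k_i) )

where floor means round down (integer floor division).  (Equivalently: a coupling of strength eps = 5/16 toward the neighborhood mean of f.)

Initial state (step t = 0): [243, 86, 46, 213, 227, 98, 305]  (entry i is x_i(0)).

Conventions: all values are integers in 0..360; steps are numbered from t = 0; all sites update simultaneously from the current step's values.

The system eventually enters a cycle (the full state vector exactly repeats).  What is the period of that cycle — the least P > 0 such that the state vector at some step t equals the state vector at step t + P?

Answer: 2
Key observation: The state at step 18, [237, 237, 237, 237, 237, 237, 237], reappears at step 20 — and no state repeats earlier — so the cycle the system enters has period 2.

Derivation:
t=0: [243, 86, 46, 213, 227, 98, 305]
t=1: [215, 190, 143, 229, 223, 201, 155]
t=2: [249, 254, 248, 243, 246, 253, 252]
t=3: [220, 216, 221, 224, 222, 217, 218]
t=4: [246, 248, 246, 244, 245, 247, 246]
t=5: [224, 222, 224, 225, 224, 223, 224]
t=6: [243, 244, 243, 243, 243, 243, 243]
t=7: [226, 226, 226, 226, 226, 226, 226]
t=8: [242, 242, 242, 242, 242, 242, 242]
t=9: [228, 228, 228, 228, 228, 228, 228]
t=10: [241, 241, 241, 241, 241, 241, 241]
t=11: [229, 229, 229, 229, 229, 229, 229]
t=12: [240, 240, 240, 240, 240, 240, 240]
t=13: [230, 230, 230, 230, 230, 230, 230]
t=14: [239, 239, 239, 239, 239, 239, 239]
t=15: [231, 231, 231, 231, 231, 231, 231]
t=16: [238, 238, 238, 238, 238, 238, 238]
t=17: [232, 232, 232, 232, 232, 232, 232]
t=18: [237, 237, 237, 237, 237, 237, 237]
t=19: [233, 233, 233, 233, 233, 233, 233]
t=20: [237, 237, 237, 237, 237, 237, 237]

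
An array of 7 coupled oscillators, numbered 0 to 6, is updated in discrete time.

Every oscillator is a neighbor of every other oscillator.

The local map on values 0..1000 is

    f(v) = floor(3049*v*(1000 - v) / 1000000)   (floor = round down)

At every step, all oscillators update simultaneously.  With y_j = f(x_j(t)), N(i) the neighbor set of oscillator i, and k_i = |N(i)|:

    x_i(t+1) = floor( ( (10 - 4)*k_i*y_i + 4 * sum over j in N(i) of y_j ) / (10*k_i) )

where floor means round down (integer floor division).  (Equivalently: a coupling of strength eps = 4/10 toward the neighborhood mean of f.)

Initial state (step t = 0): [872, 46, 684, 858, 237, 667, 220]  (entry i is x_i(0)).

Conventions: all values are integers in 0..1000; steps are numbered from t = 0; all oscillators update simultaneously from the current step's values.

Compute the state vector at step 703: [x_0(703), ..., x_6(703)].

Simulating step by step:
t=0: [872, 46, 684, 858, 237, 667, 220]
t=1: [398, 287, 568, 414, 510, 578, 495]
t=2: [729, 672, 739, 734, 746, 736, 746]
t=3: [601, 638, 593, 597, 587, 595, 587]
t=4: [730, 716, 733, 731, 735, 732, 735]
t=5: [599, 610, 597, 599, 596, 598, 596]
t=6: [731, 728, 732, 731, 732, 731, 732]
t=7: [599, 601, 598, 599, 598, 599, 598]
t=8: [731, 731, 731, 731, 731, 731, 731]
t=9: [599, 599, 599, 599, 599, 599, 599]
t=10: [732, 732, 732, 732, 732, 732, 732]
t=11: [598, 598, 598, 598, 598, 598, 598]
t=12: [732, 732, 732, 732, 732, 732, 732]

Answer: [598, 598, 598, 598, 598, 598, 598]
Key observation: The state at step 10, [732, 732, 732, 732, 732, 732, 732], reappears at step 12: the system is in a cycle of period 2 from step 10 on.  Therefore the state at step 703 equals the state at step 10 + ((703 - 10) mod 2) = 11, which is [598, 598, 598, 598, 598, 598, 598].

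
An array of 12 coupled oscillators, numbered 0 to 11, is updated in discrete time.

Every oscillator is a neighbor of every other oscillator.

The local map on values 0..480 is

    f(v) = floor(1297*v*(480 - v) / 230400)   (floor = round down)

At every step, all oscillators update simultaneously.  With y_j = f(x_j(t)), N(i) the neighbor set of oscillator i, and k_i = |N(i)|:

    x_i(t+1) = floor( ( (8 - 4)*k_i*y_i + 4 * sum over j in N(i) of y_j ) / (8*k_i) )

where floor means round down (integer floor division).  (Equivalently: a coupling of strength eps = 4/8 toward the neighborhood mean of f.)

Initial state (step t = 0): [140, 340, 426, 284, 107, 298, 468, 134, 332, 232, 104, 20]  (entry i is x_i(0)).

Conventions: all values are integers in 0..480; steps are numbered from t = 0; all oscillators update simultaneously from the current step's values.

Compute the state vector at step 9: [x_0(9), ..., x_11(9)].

Simulating step by step:
t=0: [140, 340, 426, 284, 107, 298, 468, 134, 332, 232, 104, 20]
t=1: [242, 242, 179, 263, 223, 259, 135, 239, 246, 268, 221, 144]
t=2: [317, 317, 307, 315, 316, 316, 289, 317, 317, 314, 316, 293]
t=3: [292, 292, 296, 293, 292, 292, 301, 292, 292, 293, 292, 300]
t=4: [308, 308, 306, 307, 308, 308, 305, 308, 308, 307, 308, 305]
t=5: [298, 298, 298, 298, 298, 298, 299, 298, 298, 298, 298, 299]
t=6: [304, 304, 304, 304, 304, 304, 304, 304, 304, 304, 304, 304]
t=7: [301, 301, 301, 301, 301, 301, 301, 301, 301, 301, 301, 301]
t=8: [303, 303, 303, 303, 303, 303, 303, 303, 303, 303, 303, 303]
t=9: [301, 301, 301, 301, 301, 301, 301, 301, 301, 301, 301, 301]

Answer: [301, 301, 301, 301, 301, 301, 301, 301, 301, 301, 301, 301]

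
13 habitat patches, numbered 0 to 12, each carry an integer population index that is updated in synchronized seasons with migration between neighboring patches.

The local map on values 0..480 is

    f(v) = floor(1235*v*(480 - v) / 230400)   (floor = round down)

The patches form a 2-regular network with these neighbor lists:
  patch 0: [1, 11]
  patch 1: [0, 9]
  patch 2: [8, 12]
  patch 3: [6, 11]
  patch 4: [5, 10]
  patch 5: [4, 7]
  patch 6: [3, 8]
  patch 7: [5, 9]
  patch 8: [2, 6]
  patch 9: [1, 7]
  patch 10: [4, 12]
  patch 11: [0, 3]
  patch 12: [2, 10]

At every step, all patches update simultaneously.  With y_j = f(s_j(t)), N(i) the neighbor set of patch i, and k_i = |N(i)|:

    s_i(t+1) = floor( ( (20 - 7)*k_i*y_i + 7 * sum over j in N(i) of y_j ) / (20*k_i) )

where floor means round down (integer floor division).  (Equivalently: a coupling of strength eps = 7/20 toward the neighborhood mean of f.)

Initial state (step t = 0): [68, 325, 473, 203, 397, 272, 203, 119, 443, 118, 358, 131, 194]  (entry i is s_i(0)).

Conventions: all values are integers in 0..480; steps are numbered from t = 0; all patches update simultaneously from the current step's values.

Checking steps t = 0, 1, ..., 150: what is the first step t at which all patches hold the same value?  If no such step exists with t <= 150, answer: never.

Simulating step by step:
t=0: [68, 325, 473, 203, 397, 272, 203, 119, 443, 118, 358, 131, 194]  (not all equal)
t=1: [187, 241, 78, 291, 208, 268, 263, 242, 112, 235, 234, 238, 236]  (not all equal)
t=2: [298, 305, 201, 298, 304, 304, 288, 307, 225, 308, 307, 302, 283]  (not all equal)
t=3: [288, 286, 300, 290, 285, 285, 296, 284, 303, 283, 286, 288, 295]  (not all equal)
t=4: [296, 297, 289, 294, 297, 297, 291, 297, 288, 297, 296, 295, 292]  (not all equal)
t=5: [291, 291, 295, 293, 291, 291, 294, 291, 295, 291, 291, 292, 293]  (not all equal)
t=6: [294, 294, 292, 293, 294, 294, 292, 294, 292, 294, 293, 293, 293]  (not all equal)
t=7: [293, 293, 293, 293, 293, 293, 293, 293, 294, 293, 293, 293, 293]  (not all equal)
t=8: [293, 293, 293, 293, 293, 293, 293, 293, 293, 293, 293, 293, 293]  (all equal)

Answer: 8
Key observation: Synchronization is absorbing here: once all patches are equal they stay equal, and step 8 is the first all-equal step.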